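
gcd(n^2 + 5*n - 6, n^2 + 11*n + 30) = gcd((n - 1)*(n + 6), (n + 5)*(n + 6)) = n + 6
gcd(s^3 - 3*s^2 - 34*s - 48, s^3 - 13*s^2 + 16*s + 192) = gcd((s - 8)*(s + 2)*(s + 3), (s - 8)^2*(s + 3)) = s^2 - 5*s - 24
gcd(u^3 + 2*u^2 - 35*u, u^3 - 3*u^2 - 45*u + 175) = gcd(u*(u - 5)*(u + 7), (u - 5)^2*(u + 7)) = u^2 + 2*u - 35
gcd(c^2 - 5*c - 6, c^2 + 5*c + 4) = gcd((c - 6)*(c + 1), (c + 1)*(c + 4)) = c + 1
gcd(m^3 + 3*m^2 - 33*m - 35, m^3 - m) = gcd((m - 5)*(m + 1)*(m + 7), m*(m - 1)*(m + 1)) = m + 1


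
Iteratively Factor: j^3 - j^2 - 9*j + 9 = (j - 1)*(j^2 - 9) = (j - 1)*(j + 3)*(j - 3)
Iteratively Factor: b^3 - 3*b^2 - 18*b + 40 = (b - 2)*(b^2 - b - 20) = (b - 5)*(b - 2)*(b + 4)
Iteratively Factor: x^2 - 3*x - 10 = (x - 5)*(x + 2)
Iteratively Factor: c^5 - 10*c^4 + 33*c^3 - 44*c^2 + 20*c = (c)*(c^4 - 10*c^3 + 33*c^2 - 44*c + 20) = c*(c - 2)*(c^3 - 8*c^2 + 17*c - 10) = c*(c - 5)*(c - 2)*(c^2 - 3*c + 2) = c*(c - 5)*(c - 2)^2*(c - 1)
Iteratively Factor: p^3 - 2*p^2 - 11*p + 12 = (p - 4)*(p^2 + 2*p - 3) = (p - 4)*(p + 3)*(p - 1)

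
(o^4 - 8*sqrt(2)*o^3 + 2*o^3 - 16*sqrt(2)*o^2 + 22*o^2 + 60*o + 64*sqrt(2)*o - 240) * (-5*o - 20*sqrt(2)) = -5*o^5 - 10*o^4 + 20*sqrt(2)*o^4 + 40*sqrt(2)*o^3 + 210*o^3 - 760*sqrt(2)*o^2 + 340*o^2 - 1200*sqrt(2)*o - 1360*o + 4800*sqrt(2)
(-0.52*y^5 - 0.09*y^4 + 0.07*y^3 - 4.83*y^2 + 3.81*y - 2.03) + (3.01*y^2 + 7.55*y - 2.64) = -0.52*y^5 - 0.09*y^4 + 0.07*y^3 - 1.82*y^2 + 11.36*y - 4.67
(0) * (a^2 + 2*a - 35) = 0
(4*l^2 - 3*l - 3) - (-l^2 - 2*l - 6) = 5*l^2 - l + 3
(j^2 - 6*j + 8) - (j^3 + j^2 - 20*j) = -j^3 + 14*j + 8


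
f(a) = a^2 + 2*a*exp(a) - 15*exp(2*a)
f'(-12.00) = -24.00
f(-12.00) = 144.00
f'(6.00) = -4876983.74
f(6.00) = -2436444.73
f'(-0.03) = -26.43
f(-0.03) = -14.18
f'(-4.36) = -8.81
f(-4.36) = 18.90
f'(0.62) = -96.41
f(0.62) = -49.14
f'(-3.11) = -6.47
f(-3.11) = 9.36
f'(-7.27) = -14.55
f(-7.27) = 52.84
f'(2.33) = -3095.97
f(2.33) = -1531.22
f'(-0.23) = -18.17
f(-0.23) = -9.78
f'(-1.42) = -4.80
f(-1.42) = 0.45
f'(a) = 2*a*exp(a) + 2*a - 30*exp(2*a) + 2*exp(a)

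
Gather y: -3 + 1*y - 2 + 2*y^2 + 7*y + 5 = 2*y^2 + 8*y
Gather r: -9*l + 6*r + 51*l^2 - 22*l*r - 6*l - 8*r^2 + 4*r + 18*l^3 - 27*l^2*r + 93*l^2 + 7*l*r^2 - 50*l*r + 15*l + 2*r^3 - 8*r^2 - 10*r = 18*l^3 + 144*l^2 + 2*r^3 + r^2*(7*l - 16) + r*(-27*l^2 - 72*l)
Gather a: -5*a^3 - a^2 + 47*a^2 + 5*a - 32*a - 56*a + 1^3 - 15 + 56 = -5*a^3 + 46*a^2 - 83*a + 42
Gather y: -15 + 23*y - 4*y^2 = -4*y^2 + 23*y - 15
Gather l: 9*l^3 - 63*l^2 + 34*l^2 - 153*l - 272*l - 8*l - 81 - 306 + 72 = 9*l^3 - 29*l^2 - 433*l - 315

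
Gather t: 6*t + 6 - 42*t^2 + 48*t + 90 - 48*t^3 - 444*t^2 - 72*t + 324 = -48*t^3 - 486*t^2 - 18*t + 420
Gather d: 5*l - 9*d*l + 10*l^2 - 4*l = -9*d*l + 10*l^2 + l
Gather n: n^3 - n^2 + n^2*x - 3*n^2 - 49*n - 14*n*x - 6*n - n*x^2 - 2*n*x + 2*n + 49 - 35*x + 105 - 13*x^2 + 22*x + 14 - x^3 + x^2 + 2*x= n^3 + n^2*(x - 4) + n*(-x^2 - 16*x - 53) - x^3 - 12*x^2 - 11*x + 168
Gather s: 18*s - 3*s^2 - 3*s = -3*s^2 + 15*s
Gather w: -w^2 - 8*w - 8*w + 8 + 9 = -w^2 - 16*w + 17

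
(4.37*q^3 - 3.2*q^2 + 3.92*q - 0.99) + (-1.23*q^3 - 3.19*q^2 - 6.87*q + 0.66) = 3.14*q^3 - 6.39*q^2 - 2.95*q - 0.33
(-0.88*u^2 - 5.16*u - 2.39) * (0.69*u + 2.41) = -0.6072*u^3 - 5.6812*u^2 - 14.0847*u - 5.7599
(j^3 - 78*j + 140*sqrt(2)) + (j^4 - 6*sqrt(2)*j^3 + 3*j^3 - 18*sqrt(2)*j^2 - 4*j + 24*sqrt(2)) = j^4 - 6*sqrt(2)*j^3 + 4*j^3 - 18*sqrt(2)*j^2 - 82*j + 164*sqrt(2)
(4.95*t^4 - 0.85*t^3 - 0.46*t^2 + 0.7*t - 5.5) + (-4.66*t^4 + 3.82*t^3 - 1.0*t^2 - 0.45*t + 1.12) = 0.29*t^4 + 2.97*t^3 - 1.46*t^2 + 0.25*t - 4.38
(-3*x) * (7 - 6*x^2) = 18*x^3 - 21*x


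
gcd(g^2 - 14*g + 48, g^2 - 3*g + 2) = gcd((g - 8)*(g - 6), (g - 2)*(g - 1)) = 1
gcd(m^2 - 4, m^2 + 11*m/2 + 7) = m + 2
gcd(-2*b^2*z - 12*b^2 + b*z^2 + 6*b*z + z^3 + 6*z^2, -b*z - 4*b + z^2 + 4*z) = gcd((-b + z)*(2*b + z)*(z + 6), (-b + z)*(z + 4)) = -b + z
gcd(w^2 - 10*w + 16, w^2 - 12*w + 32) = w - 8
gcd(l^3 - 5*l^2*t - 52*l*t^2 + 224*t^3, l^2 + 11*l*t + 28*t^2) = l + 7*t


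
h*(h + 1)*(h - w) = h^3 - h^2*w + h^2 - h*w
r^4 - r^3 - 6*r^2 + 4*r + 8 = (r - 2)^2*(r + 1)*(r + 2)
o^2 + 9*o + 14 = (o + 2)*(o + 7)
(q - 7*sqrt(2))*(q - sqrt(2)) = q^2 - 8*sqrt(2)*q + 14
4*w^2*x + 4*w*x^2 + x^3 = x*(2*w + x)^2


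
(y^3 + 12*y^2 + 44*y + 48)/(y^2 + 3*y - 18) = (y^2 + 6*y + 8)/(y - 3)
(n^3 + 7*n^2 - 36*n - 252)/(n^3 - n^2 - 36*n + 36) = (n + 7)/(n - 1)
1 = 1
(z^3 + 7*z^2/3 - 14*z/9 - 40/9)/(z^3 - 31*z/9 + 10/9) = (9*z^2 + 3*z - 20)/(9*z^2 - 18*z + 5)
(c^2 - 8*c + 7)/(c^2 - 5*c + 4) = (c - 7)/(c - 4)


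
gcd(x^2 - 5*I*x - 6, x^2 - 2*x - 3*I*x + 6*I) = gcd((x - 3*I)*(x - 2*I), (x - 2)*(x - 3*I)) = x - 3*I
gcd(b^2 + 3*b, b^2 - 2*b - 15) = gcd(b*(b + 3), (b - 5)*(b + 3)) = b + 3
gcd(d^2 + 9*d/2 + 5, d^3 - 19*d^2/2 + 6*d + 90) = d + 5/2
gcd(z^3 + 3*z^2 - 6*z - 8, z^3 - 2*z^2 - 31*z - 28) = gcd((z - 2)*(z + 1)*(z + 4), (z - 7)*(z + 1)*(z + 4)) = z^2 + 5*z + 4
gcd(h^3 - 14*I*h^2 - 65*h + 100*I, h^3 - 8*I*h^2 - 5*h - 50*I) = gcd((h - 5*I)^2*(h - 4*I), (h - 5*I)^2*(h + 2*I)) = h^2 - 10*I*h - 25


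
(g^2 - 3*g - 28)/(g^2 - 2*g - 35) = (g + 4)/(g + 5)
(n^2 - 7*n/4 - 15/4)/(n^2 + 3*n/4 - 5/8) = 2*(n - 3)/(2*n - 1)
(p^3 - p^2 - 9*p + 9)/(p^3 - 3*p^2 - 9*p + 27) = (p - 1)/(p - 3)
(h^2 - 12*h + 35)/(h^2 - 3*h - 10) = (h - 7)/(h + 2)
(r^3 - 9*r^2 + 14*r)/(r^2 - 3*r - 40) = r*(-r^2 + 9*r - 14)/(-r^2 + 3*r + 40)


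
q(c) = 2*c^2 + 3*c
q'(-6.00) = -21.00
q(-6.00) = 54.00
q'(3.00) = 15.00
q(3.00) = 27.00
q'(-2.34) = -6.36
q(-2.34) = 3.93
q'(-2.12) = -5.48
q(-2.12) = 2.63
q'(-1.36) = -2.44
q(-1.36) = -0.38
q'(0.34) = 4.36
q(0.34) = 1.25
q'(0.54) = 5.16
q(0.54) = 2.20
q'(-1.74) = -3.96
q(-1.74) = 0.84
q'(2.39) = 12.56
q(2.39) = 18.59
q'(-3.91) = -12.64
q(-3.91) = 18.85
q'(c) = 4*c + 3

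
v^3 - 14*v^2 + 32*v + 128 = (v - 8)^2*(v + 2)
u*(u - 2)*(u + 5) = u^3 + 3*u^2 - 10*u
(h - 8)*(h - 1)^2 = h^3 - 10*h^2 + 17*h - 8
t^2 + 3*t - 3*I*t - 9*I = (t + 3)*(t - 3*I)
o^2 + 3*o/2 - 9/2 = (o - 3/2)*(o + 3)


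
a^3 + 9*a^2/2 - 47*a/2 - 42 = (a - 4)*(a + 3/2)*(a + 7)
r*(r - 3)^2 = r^3 - 6*r^2 + 9*r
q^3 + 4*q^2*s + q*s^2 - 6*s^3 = (q - s)*(q + 2*s)*(q + 3*s)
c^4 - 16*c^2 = c^2*(c - 4)*(c + 4)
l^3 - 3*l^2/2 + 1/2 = (l - 1)^2*(l + 1/2)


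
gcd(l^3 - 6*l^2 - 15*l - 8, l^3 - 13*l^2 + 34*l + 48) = l^2 - 7*l - 8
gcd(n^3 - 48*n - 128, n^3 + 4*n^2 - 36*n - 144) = n + 4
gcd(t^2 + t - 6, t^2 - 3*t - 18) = t + 3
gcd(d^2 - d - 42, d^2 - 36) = d + 6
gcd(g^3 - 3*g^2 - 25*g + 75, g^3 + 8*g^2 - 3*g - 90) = g^2 + 2*g - 15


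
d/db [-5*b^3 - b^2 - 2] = b*(-15*b - 2)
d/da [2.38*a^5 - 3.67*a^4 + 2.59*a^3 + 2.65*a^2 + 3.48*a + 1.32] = 11.9*a^4 - 14.68*a^3 + 7.77*a^2 + 5.3*a + 3.48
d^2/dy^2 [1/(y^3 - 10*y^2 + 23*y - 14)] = 2*((10 - 3*y)*(y^3 - 10*y^2 + 23*y - 14) + (3*y^2 - 20*y + 23)^2)/(y^3 - 10*y^2 + 23*y - 14)^3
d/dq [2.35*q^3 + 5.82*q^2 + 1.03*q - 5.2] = 7.05*q^2 + 11.64*q + 1.03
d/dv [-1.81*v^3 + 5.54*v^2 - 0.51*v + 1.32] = -5.43*v^2 + 11.08*v - 0.51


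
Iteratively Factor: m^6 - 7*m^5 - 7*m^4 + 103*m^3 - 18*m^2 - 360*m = (m - 5)*(m^5 - 2*m^4 - 17*m^3 + 18*m^2 + 72*m) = (m - 5)*(m - 4)*(m^4 + 2*m^3 - 9*m^2 - 18*m) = (m - 5)*(m - 4)*(m - 3)*(m^3 + 5*m^2 + 6*m) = m*(m - 5)*(m - 4)*(m - 3)*(m^2 + 5*m + 6) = m*(m - 5)*(m - 4)*(m - 3)*(m + 3)*(m + 2)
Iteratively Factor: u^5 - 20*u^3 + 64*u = (u + 2)*(u^4 - 2*u^3 - 16*u^2 + 32*u) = (u + 2)*(u + 4)*(u^3 - 6*u^2 + 8*u) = u*(u + 2)*(u + 4)*(u^2 - 6*u + 8) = u*(u - 4)*(u + 2)*(u + 4)*(u - 2)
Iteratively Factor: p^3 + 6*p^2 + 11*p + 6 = (p + 2)*(p^2 + 4*p + 3) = (p + 1)*(p + 2)*(p + 3)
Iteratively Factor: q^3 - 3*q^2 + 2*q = (q - 1)*(q^2 - 2*q) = q*(q - 1)*(q - 2)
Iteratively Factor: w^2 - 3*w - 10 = (w - 5)*(w + 2)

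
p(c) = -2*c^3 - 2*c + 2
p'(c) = -6*c^2 - 2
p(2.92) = -53.63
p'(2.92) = -53.16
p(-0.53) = 3.36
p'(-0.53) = -3.69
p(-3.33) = 82.51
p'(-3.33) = -68.53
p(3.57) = -96.14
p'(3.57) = -78.47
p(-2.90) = 56.58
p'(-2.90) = -52.46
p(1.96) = -16.98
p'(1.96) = -25.05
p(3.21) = -70.57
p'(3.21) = -63.82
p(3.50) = -90.75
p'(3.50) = -75.50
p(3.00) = -58.00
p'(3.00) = -56.00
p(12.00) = -3478.00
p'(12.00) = -866.00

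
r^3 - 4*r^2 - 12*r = r*(r - 6)*(r + 2)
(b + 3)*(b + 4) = b^2 + 7*b + 12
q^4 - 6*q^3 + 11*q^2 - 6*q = q*(q - 3)*(q - 2)*(q - 1)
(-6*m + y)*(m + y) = -6*m^2 - 5*m*y + y^2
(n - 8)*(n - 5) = n^2 - 13*n + 40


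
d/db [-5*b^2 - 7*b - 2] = -10*b - 7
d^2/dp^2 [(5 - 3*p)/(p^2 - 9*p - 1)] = 2*((2*p - 9)^2*(3*p - 5) + (9*p - 32)*(-p^2 + 9*p + 1))/(-p^2 + 9*p + 1)^3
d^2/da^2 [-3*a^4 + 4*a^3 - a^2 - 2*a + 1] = -36*a^2 + 24*a - 2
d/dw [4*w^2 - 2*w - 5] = 8*w - 2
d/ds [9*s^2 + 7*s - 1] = 18*s + 7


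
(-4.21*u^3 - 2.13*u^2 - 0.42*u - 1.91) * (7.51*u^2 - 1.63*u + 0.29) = -31.6171*u^5 - 9.134*u^4 - 0.9032*u^3 - 14.2772*u^2 + 2.9915*u - 0.5539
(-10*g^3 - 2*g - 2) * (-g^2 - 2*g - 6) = 10*g^5 + 20*g^4 + 62*g^3 + 6*g^2 + 16*g + 12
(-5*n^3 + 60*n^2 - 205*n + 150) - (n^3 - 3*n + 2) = -6*n^3 + 60*n^2 - 202*n + 148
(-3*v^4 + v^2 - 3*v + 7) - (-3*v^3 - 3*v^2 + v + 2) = -3*v^4 + 3*v^3 + 4*v^2 - 4*v + 5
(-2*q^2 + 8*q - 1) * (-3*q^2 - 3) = 6*q^4 - 24*q^3 + 9*q^2 - 24*q + 3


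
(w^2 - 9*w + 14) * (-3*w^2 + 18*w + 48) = -3*w^4 + 45*w^3 - 156*w^2 - 180*w + 672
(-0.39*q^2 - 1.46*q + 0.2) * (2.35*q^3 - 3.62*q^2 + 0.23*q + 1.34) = -0.9165*q^5 - 2.0192*q^4 + 5.6655*q^3 - 1.5824*q^2 - 1.9104*q + 0.268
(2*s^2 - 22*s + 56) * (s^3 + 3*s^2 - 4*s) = 2*s^5 - 16*s^4 - 18*s^3 + 256*s^2 - 224*s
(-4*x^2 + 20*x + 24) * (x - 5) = -4*x^3 + 40*x^2 - 76*x - 120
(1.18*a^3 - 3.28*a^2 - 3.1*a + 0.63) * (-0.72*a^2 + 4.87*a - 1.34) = -0.8496*a^5 + 8.1082*a^4 - 15.3228*a^3 - 11.1554*a^2 + 7.2221*a - 0.8442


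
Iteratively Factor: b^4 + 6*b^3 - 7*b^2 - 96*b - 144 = (b + 3)*(b^3 + 3*b^2 - 16*b - 48) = (b - 4)*(b + 3)*(b^2 + 7*b + 12) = (b - 4)*(b + 3)^2*(b + 4)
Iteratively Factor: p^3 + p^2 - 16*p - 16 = (p + 4)*(p^2 - 3*p - 4) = (p + 1)*(p + 4)*(p - 4)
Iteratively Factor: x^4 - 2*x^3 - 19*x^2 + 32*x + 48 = (x - 4)*(x^3 + 2*x^2 - 11*x - 12) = (x - 4)*(x - 3)*(x^2 + 5*x + 4) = (x - 4)*(x - 3)*(x + 1)*(x + 4)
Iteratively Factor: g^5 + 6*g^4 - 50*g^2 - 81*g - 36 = (g + 4)*(g^4 + 2*g^3 - 8*g^2 - 18*g - 9) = (g - 3)*(g + 4)*(g^3 + 5*g^2 + 7*g + 3) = (g - 3)*(g + 1)*(g + 4)*(g^2 + 4*g + 3) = (g - 3)*(g + 1)*(g + 3)*(g + 4)*(g + 1)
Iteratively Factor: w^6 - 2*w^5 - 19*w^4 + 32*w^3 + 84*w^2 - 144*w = (w)*(w^5 - 2*w^4 - 19*w^3 + 32*w^2 + 84*w - 144) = w*(w + 3)*(w^4 - 5*w^3 - 4*w^2 + 44*w - 48) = w*(w - 4)*(w + 3)*(w^3 - w^2 - 8*w + 12) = w*(w - 4)*(w - 2)*(w + 3)*(w^2 + w - 6) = w*(w - 4)*(w - 2)*(w + 3)^2*(w - 2)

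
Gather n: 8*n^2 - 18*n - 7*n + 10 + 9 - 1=8*n^2 - 25*n + 18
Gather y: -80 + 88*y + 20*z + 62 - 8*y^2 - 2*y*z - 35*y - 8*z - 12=-8*y^2 + y*(53 - 2*z) + 12*z - 30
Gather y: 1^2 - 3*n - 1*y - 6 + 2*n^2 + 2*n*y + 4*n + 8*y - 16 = 2*n^2 + n + y*(2*n + 7) - 21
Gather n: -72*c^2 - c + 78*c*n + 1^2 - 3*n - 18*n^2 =-72*c^2 - c - 18*n^2 + n*(78*c - 3) + 1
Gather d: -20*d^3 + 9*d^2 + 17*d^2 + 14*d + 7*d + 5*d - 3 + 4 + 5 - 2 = -20*d^3 + 26*d^2 + 26*d + 4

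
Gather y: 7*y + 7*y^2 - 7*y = 7*y^2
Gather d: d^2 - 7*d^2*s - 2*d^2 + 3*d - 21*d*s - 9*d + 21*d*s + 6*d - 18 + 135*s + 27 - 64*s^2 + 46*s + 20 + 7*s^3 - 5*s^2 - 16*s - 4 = d^2*(-7*s - 1) + 7*s^3 - 69*s^2 + 165*s + 25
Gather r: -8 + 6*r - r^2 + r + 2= -r^2 + 7*r - 6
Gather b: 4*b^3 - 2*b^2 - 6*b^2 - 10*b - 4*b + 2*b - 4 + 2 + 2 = 4*b^3 - 8*b^2 - 12*b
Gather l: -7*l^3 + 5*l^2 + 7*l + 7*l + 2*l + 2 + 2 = -7*l^3 + 5*l^2 + 16*l + 4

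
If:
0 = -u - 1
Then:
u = -1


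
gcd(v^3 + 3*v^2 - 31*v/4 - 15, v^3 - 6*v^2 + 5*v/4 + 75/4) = v^2 - v - 15/4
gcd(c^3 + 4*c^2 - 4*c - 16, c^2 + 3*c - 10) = c - 2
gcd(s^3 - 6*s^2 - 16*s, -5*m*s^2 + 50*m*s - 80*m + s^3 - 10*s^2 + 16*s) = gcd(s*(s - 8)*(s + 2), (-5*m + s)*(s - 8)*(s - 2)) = s - 8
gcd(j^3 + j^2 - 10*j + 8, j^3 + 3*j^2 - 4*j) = j^2 + 3*j - 4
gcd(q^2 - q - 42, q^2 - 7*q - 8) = 1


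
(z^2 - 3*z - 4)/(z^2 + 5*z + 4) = (z - 4)/(z + 4)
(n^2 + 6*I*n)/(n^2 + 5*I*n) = (n + 6*I)/(n + 5*I)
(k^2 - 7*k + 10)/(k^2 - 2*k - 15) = (k - 2)/(k + 3)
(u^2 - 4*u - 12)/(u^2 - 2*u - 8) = (u - 6)/(u - 4)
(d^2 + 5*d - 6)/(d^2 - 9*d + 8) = (d + 6)/(d - 8)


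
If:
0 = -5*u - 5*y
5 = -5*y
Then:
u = 1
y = -1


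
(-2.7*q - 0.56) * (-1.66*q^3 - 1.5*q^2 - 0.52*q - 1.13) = 4.482*q^4 + 4.9796*q^3 + 2.244*q^2 + 3.3422*q + 0.6328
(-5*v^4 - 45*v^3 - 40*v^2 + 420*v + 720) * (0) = 0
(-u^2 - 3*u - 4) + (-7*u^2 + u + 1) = -8*u^2 - 2*u - 3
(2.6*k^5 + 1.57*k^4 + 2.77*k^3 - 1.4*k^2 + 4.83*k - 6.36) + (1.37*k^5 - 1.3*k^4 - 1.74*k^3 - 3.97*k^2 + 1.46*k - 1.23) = 3.97*k^5 + 0.27*k^4 + 1.03*k^3 - 5.37*k^2 + 6.29*k - 7.59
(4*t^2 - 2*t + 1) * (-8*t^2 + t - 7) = -32*t^4 + 20*t^3 - 38*t^2 + 15*t - 7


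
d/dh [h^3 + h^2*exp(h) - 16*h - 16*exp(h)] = h^2*exp(h) + 3*h^2 + 2*h*exp(h) - 16*exp(h) - 16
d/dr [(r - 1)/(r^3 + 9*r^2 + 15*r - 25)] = -2/(r^3 + 15*r^2 + 75*r + 125)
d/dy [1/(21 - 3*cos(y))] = -sin(y)/(3*(cos(y) - 7)^2)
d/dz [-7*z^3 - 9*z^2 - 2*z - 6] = -21*z^2 - 18*z - 2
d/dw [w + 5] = 1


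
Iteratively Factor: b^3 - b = (b)*(b^2 - 1) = b*(b + 1)*(b - 1)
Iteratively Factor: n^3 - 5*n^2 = (n)*(n^2 - 5*n) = n^2*(n - 5)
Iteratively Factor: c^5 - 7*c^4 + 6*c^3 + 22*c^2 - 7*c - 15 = (c + 1)*(c^4 - 8*c^3 + 14*c^2 + 8*c - 15) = (c + 1)^2*(c^3 - 9*c^2 + 23*c - 15) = (c - 3)*(c + 1)^2*(c^2 - 6*c + 5) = (c - 3)*(c - 1)*(c + 1)^2*(c - 5)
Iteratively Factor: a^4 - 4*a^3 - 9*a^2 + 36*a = (a - 3)*(a^3 - a^2 - 12*a) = a*(a - 3)*(a^2 - a - 12) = a*(a - 4)*(a - 3)*(a + 3)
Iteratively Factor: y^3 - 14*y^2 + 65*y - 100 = (y - 5)*(y^2 - 9*y + 20) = (y - 5)^2*(y - 4)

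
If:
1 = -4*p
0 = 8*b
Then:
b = 0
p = -1/4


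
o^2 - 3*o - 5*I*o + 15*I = (o - 3)*(o - 5*I)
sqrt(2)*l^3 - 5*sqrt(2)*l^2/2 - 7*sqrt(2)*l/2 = l*(l - 7/2)*(sqrt(2)*l + sqrt(2))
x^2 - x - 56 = (x - 8)*(x + 7)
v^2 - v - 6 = (v - 3)*(v + 2)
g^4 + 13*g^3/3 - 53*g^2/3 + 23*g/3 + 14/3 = (g - 2)*(g - 1)*(g + 1/3)*(g + 7)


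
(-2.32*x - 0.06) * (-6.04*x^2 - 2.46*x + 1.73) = 14.0128*x^3 + 6.0696*x^2 - 3.866*x - 0.1038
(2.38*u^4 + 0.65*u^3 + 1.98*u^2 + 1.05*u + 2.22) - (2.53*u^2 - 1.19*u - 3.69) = 2.38*u^4 + 0.65*u^3 - 0.55*u^2 + 2.24*u + 5.91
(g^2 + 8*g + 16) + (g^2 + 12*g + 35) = 2*g^2 + 20*g + 51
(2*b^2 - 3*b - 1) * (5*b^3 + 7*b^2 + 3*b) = 10*b^5 - b^4 - 20*b^3 - 16*b^2 - 3*b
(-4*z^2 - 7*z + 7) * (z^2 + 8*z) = -4*z^4 - 39*z^3 - 49*z^2 + 56*z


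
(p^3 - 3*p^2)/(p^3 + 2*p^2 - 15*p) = p/(p + 5)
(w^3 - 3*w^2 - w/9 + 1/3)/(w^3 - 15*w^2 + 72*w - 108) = (w^2 - 1/9)/(w^2 - 12*w + 36)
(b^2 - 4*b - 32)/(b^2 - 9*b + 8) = (b + 4)/(b - 1)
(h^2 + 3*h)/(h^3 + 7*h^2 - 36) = h/(h^2 + 4*h - 12)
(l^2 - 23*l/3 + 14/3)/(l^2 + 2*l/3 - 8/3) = (3*l^2 - 23*l + 14)/(3*l^2 + 2*l - 8)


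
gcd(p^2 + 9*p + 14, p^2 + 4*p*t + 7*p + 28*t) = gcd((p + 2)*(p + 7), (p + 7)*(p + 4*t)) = p + 7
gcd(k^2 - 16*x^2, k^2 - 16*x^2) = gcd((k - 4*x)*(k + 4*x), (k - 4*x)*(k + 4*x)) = -k^2 + 16*x^2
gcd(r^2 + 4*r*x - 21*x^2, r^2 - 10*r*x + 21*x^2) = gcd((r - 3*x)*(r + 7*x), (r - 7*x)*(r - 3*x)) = -r + 3*x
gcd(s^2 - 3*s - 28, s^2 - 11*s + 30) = 1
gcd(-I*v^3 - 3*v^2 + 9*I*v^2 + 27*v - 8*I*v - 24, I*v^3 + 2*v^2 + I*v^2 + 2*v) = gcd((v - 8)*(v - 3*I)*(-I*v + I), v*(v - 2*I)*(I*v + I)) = 1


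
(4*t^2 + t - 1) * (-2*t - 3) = -8*t^3 - 14*t^2 - t + 3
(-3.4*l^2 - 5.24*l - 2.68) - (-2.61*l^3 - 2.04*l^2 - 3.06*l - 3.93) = 2.61*l^3 - 1.36*l^2 - 2.18*l + 1.25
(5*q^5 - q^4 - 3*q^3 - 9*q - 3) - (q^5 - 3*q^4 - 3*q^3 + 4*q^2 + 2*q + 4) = 4*q^5 + 2*q^4 - 4*q^2 - 11*q - 7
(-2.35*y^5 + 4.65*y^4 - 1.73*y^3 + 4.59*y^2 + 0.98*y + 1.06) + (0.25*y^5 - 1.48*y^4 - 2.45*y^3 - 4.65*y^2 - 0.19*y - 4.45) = -2.1*y^5 + 3.17*y^4 - 4.18*y^3 - 0.0600000000000005*y^2 + 0.79*y - 3.39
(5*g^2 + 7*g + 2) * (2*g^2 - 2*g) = 10*g^4 + 4*g^3 - 10*g^2 - 4*g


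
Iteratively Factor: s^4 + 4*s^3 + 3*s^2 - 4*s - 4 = (s + 1)*(s^3 + 3*s^2 - 4) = (s - 1)*(s + 1)*(s^2 + 4*s + 4) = (s - 1)*(s + 1)*(s + 2)*(s + 2)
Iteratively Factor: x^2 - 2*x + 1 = (x - 1)*(x - 1)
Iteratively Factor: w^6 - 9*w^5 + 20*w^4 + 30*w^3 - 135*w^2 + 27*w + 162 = (w - 3)*(w^5 - 6*w^4 + 2*w^3 + 36*w^2 - 27*w - 54) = (w - 3)*(w + 1)*(w^4 - 7*w^3 + 9*w^2 + 27*w - 54) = (w - 3)*(w + 1)*(w + 2)*(w^3 - 9*w^2 + 27*w - 27) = (w - 3)^2*(w + 1)*(w + 2)*(w^2 - 6*w + 9) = (w - 3)^3*(w + 1)*(w + 2)*(w - 3)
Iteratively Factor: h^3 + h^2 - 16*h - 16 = (h - 4)*(h^2 + 5*h + 4) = (h - 4)*(h + 4)*(h + 1)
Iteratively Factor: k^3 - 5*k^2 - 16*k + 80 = (k + 4)*(k^2 - 9*k + 20) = (k - 5)*(k + 4)*(k - 4)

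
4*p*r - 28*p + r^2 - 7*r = (4*p + r)*(r - 7)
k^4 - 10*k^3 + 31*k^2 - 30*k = k*(k - 5)*(k - 3)*(k - 2)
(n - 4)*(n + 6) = n^2 + 2*n - 24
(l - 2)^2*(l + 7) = l^3 + 3*l^2 - 24*l + 28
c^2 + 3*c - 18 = (c - 3)*(c + 6)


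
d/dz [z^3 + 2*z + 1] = 3*z^2 + 2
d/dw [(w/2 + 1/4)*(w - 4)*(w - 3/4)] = 3*w^2/2 - 17*w/4 + 5/16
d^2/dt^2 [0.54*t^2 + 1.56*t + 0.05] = 1.08000000000000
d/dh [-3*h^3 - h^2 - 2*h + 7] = -9*h^2 - 2*h - 2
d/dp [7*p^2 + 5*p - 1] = 14*p + 5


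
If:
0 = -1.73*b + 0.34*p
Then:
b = 0.196531791907514*p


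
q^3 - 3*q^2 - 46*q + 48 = (q - 8)*(q - 1)*(q + 6)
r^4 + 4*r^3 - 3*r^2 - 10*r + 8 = (r - 1)^2*(r + 2)*(r + 4)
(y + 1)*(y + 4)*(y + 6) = y^3 + 11*y^2 + 34*y + 24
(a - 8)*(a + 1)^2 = a^3 - 6*a^2 - 15*a - 8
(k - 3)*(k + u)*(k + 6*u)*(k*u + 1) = k^4*u + 7*k^3*u^2 - 3*k^3*u + k^3 + 6*k^2*u^3 - 21*k^2*u^2 + 7*k^2*u - 3*k^2 - 18*k*u^3 + 6*k*u^2 - 21*k*u - 18*u^2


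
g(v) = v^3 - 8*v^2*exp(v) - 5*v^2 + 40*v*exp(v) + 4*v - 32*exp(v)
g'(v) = -8*v^2*exp(v) + 3*v^2 + 24*v*exp(v) - 10*v + 8*exp(v) + 4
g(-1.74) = -49.45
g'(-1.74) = 20.31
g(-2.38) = -67.29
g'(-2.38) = 36.05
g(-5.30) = -312.87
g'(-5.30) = 139.55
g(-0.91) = -38.73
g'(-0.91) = 7.35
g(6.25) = -48878.38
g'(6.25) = -79974.29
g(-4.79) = -247.17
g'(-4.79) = 118.32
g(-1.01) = -39.51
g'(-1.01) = 8.27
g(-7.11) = -641.21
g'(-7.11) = 226.29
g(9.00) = -2592626.86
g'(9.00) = -3435550.59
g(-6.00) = -421.39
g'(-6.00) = 170.95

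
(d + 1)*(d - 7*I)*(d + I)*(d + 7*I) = d^4 + d^3 + I*d^3 + 49*d^2 + I*d^2 + 49*d + 49*I*d + 49*I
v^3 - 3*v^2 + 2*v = v*(v - 2)*(v - 1)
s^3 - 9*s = s*(s - 3)*(s + 3)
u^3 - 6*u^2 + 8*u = u*(u - 4)*(u - 2)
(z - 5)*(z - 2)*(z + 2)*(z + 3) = z^4 - 2*z^3 - 19*z^2 + 8*z + 60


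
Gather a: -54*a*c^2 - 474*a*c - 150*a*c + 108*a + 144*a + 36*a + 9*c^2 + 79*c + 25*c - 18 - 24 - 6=a*(-54*c^2 - 624*c + 288) + 9*c^2 + 104*c - 48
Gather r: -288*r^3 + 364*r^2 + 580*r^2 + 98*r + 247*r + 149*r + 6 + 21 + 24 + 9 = -288*r^3 + 944*r^2 + 494*r + 60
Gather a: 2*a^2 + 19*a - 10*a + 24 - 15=2*a^2 + 9*a + 9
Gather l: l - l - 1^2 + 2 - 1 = 0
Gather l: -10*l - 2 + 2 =-10*l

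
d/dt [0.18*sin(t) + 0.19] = 0.18*cos(t)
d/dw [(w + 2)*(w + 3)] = 2*w + 5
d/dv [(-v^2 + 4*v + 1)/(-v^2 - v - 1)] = (5*v^2 + 4*v - 3)/(v^4 + 2*v^3 + 3*v^2 + 2*v + 1)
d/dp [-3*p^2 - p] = -6*p - 1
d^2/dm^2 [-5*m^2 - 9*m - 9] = -10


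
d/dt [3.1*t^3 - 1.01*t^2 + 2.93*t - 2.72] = 9.3*t^2 - 2.02*t + 2.93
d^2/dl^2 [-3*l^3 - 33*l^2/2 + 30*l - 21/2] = -18*l - 33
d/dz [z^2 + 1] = 2*z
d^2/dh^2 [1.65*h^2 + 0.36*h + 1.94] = 3.30000000000000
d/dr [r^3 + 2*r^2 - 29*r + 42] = 3*r^2 + 4*r - 29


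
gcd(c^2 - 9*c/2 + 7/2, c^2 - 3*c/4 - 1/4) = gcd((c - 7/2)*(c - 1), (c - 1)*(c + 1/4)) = c - 1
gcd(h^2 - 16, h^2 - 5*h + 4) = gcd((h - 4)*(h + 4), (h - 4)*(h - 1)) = h - 4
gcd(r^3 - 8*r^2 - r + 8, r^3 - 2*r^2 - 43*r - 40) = r^2 - 7*r - 8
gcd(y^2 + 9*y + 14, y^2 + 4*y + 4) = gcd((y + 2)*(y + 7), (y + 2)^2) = y + 2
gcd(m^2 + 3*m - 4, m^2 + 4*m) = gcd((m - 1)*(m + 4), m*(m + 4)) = m + 4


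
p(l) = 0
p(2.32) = 0.00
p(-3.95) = 0.00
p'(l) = 0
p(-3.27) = 0.00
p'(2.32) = 0.00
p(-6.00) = 0.00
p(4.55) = 0.00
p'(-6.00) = 0.00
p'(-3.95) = 0.00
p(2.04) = 0.00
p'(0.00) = 0.00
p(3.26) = 0.00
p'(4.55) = 0.00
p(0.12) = 0.00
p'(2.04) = 0.00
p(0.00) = 0.00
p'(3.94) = 0.00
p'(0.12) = 0.00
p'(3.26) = 0.00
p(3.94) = 0.00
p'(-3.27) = 0.00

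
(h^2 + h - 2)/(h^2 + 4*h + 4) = (h - 1)/(h + 2)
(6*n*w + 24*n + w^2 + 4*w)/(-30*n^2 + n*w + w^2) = (w + 4)/(-5*n + w)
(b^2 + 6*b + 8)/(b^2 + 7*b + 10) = (b + 4)/(b + 5)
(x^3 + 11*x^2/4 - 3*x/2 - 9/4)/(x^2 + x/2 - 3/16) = 4*(x^2 + 2*x - 3)/(4*x - 1)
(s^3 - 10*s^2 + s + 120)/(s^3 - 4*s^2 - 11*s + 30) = (s - 8)/(s - 2)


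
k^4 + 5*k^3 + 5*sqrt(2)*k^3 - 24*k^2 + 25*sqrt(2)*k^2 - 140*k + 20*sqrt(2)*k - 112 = (k + 1)*(k + 4)*(k - 2*sqrt(2))*(k + 7*sqrt(2))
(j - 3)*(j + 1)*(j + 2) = j^3 - 7*j - 6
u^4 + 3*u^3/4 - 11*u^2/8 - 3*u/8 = u*(u - 1)*(u + 1/4)*(u + 3/2)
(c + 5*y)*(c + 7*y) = c^2 + 12*c*y + 35*y^2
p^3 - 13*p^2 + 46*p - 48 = (p - 8)*(p - 3)*(p - 2)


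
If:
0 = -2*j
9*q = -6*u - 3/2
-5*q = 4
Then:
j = 0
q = -4/5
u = 19/20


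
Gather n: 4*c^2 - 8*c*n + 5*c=4*c^2 - 8*c*n + 5*c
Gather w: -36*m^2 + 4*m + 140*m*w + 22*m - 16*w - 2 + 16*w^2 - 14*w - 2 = -36*m^2 + 26*m + 16*w^2 + w*(140*m - 30) - 4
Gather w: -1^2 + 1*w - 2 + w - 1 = 2*w - 4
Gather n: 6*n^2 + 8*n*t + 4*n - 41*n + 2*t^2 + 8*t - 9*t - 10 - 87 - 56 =6*n^2 + n*(8*t - 37) + 2*t^2 - t - 153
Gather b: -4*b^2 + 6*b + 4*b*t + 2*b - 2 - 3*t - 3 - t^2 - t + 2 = -4*b^2 + b*(4*t + 8) - t^2 - 4*t - 3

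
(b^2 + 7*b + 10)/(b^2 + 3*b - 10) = (b + 2)/(b - 2)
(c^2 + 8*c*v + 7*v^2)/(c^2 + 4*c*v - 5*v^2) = (c^2 + 8*c*v + 7*v^2)/(c^2 + 4*c*v - 5*v^2)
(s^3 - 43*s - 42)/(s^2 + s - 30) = (s^2 - 6*s - 7)/(s - 5)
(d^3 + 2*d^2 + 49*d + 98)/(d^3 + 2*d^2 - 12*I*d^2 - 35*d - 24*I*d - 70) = (d + 7*I)/(d - 5*I)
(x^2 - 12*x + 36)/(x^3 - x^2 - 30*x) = (x - 6)/(x*(x + 5))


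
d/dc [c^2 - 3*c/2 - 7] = 2*c - 3/2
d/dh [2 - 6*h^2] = -12*h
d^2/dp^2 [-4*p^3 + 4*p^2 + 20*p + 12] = 8 - 24*p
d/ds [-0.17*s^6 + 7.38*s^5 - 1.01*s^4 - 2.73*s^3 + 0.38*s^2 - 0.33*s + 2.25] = -1.02*s^5 + 36.9*s^4 - 4.04*s^3 - 8.19*s^2 + 0.76*s - 0.33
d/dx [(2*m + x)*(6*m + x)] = 8*m + 2*x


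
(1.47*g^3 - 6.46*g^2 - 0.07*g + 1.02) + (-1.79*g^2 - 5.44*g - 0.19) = 1.47*g^3 - 8.25*g^2 - 5.51*g + 0.83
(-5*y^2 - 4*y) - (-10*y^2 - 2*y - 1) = 5*y^2 - 2*y + 1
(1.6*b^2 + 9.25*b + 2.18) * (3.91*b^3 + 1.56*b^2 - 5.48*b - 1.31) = 6.256*b^5 + 38.6635*b^4 + 14.1858*b^3 - 49.3852*b^2 - 24.0639*b - 2.8558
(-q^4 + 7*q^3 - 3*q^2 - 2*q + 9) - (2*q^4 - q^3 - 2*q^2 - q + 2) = -3*q^4 + 8*q^3 - q^2 - q + 7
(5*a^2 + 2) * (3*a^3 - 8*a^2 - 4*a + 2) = 15*a^5 - 40*a^4 - 14*a^3 - 6*a^2 - 8*a + 4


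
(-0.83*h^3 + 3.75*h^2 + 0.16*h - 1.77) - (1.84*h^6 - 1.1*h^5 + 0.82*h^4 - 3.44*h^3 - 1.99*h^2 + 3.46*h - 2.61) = -1.84*h^6 + 1.1*h^5 - 0.82*h^4 + 2.61*h^3 + 5.74*h^2 - 3.3*h + 0.84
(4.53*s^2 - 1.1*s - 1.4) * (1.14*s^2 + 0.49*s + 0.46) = 5.1642*s^4 + 0.9657*s^3 - 0.0511999999999999*s^2 - 1.192*s - 0.644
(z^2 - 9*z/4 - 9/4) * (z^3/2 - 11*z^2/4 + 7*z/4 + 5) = z^5/2 - 31*z^4/8 + 109*z^3/16 + 29*z^2/4 - 243*z/16 - 45/4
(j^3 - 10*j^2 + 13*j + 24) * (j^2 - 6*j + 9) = j^5 - 16*j^4 + 82*j^3 - 144*j^2 - 27*j + 216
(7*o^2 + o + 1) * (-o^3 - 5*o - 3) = -7*o^5 - o^4 - 36*o^3 - 26*o^2 - 8*o - 3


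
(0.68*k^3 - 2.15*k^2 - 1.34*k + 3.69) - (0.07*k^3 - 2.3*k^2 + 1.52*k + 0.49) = 0.61*k^3 + 0.15*k^2 - 2.86*k + 3.2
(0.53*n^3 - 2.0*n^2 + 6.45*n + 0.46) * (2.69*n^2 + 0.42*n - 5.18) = 1.4257*n^5 - 5.1574*n^4 + 13.7651*n^3 + 14.3064*n^2 - 33.2178*n - 2.3828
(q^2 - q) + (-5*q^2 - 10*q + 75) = -4*q^2 - 11*q + 75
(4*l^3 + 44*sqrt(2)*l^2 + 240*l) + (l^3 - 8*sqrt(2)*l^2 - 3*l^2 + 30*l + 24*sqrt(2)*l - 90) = 5*l^3 - 3*l^2 + 36*sqrt(2)*l^2 + 24*sqrt(2)*l + 270*l - 90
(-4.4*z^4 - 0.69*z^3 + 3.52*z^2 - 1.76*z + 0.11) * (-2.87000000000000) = 12.628*z^4 + 1.9803*z^3 - 10.1024*z^2 + 5.0512*z - 0.3157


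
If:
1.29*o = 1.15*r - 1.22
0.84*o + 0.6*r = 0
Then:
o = -0.42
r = 0.59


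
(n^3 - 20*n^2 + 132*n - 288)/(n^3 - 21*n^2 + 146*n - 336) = (n - 6)/(n - 7)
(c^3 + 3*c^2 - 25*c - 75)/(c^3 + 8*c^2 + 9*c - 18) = (c^2 - 25)/(c^2 + 5*c - 6)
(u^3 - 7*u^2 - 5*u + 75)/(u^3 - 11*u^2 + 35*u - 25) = (u + 3)/(u - 1)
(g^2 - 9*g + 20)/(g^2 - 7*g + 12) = (g - 5)/(g - 3)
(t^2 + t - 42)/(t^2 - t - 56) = (t - 6)/(t - 8)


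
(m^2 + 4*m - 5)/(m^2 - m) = (m + 5)/m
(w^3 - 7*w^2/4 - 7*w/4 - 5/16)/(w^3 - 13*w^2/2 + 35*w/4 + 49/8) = (8*w^2 - 18*w - 5)/(2*(4*w^2 - 28*w + 49))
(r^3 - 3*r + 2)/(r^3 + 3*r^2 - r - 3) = (r^2 + r - 2)/(r^2 + 4*r + 3)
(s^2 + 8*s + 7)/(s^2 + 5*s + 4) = (s + 7)/(s + 4)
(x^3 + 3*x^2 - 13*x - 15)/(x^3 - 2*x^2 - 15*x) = (-x^3 - 3*x^2 + 13*x + 15)/(x*(-x^2 + 2*x + 15))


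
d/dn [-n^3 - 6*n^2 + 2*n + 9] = -3*n^2 - 12*n + 2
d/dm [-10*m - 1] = -10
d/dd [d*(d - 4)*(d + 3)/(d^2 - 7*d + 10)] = (d^4 - 14*d^3 + 49*d^2 - 20*d - 120)/(d^4 - 14*d^3 + 69*d^2 - 140*d + 100)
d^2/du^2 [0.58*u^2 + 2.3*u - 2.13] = 1.16000000000000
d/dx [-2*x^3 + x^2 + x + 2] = -6*x^2 + 2*x + 1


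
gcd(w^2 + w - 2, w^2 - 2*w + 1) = w - 1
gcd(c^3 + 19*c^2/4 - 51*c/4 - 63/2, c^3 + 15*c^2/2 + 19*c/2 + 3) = c + 6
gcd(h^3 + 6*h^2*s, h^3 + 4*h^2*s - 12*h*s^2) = h^2 + 6*h*s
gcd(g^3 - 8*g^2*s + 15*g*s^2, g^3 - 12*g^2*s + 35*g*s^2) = -g^2 + 5*g*s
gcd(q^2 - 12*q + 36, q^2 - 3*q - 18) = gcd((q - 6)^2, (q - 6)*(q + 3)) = q - 6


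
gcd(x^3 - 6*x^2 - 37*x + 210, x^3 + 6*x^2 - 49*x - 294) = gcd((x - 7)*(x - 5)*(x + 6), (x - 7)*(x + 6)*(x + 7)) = x^2 - x - 42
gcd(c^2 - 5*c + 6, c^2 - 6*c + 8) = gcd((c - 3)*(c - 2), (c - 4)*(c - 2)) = c - 2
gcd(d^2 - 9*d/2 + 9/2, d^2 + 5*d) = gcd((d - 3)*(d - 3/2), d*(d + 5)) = 1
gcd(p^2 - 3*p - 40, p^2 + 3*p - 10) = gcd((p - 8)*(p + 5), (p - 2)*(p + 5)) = p + 5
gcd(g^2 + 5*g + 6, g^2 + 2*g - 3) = g + 3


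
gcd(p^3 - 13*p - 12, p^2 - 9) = p + 3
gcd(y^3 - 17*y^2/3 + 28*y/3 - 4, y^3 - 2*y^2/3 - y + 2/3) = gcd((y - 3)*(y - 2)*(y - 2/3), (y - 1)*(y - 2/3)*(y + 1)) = y - 2/3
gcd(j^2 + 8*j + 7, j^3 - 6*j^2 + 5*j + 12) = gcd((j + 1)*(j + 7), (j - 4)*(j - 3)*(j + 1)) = j + 1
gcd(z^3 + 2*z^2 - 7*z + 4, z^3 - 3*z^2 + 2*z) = z - 1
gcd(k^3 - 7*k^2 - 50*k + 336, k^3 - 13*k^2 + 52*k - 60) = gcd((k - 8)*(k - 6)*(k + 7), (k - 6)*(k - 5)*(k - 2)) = k - 6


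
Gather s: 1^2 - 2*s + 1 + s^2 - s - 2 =s^2 - 3*s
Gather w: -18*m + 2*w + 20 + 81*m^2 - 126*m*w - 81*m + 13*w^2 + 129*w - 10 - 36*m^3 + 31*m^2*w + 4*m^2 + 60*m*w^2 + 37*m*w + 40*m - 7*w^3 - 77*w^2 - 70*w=-36*m^3 + 85*m^2 - 59*m - 7*w^3 + w^2*(60*m - 64) + w*(31*m^2 - 89*m + 61) + 10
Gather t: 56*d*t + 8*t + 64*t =t*(56*d + 72)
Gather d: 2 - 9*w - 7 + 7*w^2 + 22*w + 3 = 7*w^2 + 13*w - 2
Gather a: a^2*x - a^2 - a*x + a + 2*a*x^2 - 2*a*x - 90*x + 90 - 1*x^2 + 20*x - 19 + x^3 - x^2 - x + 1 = a^2*(x - 1) + a*(2*x^2 - 3*x + 1) + x^3 - 2*x^2 - 71*x + 72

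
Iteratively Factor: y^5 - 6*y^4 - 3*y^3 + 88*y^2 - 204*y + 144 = (y - 3)*(y^4 - 3*y^3 - 12*y^2 + 52*y - 48) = (y - 3)*(y + 4)*(y^3 - 7*y^2 + 16*y - 12) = (y - 3)^2*(y + 4)*(y^2 - 4*y + 4) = (y - 3)^2*(y - 2)*(y + 4)*(y - 2)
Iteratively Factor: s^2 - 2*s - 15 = (s + 3)*(s - 5)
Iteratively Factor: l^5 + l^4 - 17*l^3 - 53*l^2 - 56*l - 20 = (l + 1)*(l^4 - 17*l^2 - 36*l - 20) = (l + 1)^2*(l^3 - l^2 - 16*l - 20) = (l + 1)^2*(l + 2)*(l^2 - 3*l - 10) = (l - 5)*(l + 1)^2*(l + 2)*(l + 2)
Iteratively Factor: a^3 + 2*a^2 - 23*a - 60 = (a + 4)*(a^2 - 2*a - 15) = (a - 5)*(a + 4)*(a + 3)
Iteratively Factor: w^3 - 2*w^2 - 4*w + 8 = (w + 2)*(w^2 - 4*w + 4) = (w - 2)*(w + 2)*(w - 2)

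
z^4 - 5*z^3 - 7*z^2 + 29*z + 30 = (z - 5)*(z - 3)*(z + 1)*(z + 2)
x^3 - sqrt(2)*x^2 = x^2*(x - sqrt(2))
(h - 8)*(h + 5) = h^2 - 3*h - 40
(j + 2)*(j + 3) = j^2 + 5*j + 6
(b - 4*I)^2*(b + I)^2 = b^4 - 6*I*b^3 - b^2 - 24*I*b + 16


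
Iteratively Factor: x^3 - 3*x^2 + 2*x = (x)*(x^2 - 3*x + 2) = x*(x - 1)*(x - 2)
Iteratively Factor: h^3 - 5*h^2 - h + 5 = (h + 1)*(h^2 - 6*h + 5) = (h - 1)*(h + 1)*(h - 5)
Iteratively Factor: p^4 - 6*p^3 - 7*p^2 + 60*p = (p + 3)*(p^3 - 9*p^2 + 20*p) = p*(p + 3)*(p^2 - 9*p + 20) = p*(p - 4)*(p + 3)*(p - 5)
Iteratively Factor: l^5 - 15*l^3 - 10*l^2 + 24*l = (l)*(l^4 - 15*l^2 - 10*l + 24) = l*(l - 1)*(l^3 + l^2 - 14*l - 24) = l*(l - 1)*(l + 2)*(l^2 - l - 12) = l*(l - 4)*(l - 1)*(l + 2)*(l + 3)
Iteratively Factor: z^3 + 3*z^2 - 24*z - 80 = (z + 4)*(z^2 - z - 20) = (z + 4)^2*(z - 5)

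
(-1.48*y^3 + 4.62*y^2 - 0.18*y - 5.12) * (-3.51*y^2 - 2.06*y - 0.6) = 5.1948*y^5 - 13.1674*y^4 - 7.9974*y^3 + 15.57*y^2 + 10.6552*y + 3.072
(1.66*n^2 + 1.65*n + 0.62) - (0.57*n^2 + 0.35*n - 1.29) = 1.09*n^2 + 1.3*n + 1.91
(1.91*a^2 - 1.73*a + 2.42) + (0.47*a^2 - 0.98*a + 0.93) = 2.38*a^2 - 2.71*a + 3.35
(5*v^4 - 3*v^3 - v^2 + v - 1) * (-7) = -35*v^4 + 21*v^3 + 7*v^2 - 7*v + 7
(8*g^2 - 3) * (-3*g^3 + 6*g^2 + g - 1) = -24*g^5 + 48*g^4 + 17*g^3 - 26*g^2 - 3*g + 3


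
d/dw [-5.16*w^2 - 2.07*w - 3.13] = -10.32*w - 2.07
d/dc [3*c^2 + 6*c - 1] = 6*c + 6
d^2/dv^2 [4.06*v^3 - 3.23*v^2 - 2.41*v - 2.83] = 24.36*v - 6.46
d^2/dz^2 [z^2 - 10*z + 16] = 2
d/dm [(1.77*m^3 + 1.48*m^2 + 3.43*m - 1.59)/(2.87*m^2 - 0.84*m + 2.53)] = (5.0799*m^4 - 2.9736*m^3 + 2.347*m^2 + 16.6154*m + 7.3423)/(8.2369*m^4 - 4.8216*m^3 + 15.2278*m^2 - 4.2504*m + 6.4009)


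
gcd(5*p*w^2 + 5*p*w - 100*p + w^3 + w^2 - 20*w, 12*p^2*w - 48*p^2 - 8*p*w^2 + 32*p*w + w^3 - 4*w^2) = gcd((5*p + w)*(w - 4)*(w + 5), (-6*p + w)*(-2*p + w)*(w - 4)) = w - 4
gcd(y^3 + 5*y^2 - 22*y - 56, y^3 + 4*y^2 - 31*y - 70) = y^2 + 9*y + 14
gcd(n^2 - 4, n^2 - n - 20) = 1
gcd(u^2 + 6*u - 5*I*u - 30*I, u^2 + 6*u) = u + 6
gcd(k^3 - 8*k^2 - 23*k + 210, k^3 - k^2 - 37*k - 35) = k^2 - 2*k - 35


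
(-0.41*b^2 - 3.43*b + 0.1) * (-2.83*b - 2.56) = 1.1603*b^3 + 10.7565*b^2 + 8.4978*b - 0.256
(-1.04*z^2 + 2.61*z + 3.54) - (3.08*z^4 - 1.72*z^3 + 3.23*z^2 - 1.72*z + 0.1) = -3.08*z^4 + 1.72*z^3 - 4.27*z^2 + 4.33*z + 3.44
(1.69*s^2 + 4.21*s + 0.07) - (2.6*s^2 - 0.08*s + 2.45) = -0.91*s^2 + 4.29*s - 2.38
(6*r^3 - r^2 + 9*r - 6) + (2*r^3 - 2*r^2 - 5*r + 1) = 8*r^3 - 3*r^2 + 4*r - 5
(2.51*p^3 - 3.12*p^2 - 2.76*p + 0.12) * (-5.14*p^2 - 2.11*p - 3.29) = -12.9014*p^5 + 10.7407*p^4 + 12.5117*p^3 + 15.4716*p^2 + 8.8272*p - 0.3948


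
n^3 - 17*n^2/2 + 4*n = n*(n - 8)*(n - 1/2)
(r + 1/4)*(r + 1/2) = r^2 + 3*r/4 + 1/8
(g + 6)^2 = g^2 + 12*g + 36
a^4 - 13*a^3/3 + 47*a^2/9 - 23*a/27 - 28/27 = (a - 7/3)*(a - 4/3)*(a - 1)*(a + 1/3)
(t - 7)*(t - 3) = t^2 - 10*t + 21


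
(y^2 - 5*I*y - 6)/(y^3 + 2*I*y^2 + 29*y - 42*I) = 1/(y + 7*I)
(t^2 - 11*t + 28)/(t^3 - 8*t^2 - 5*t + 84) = 1/(t + 3)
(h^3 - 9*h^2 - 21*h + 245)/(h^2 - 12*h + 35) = (h^2 - 2*h - 35)/(h - 5)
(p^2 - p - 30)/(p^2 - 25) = (p - 6)/(p - 5)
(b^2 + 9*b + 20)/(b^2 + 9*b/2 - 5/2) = 2*(b + 4)/(2*b - 1)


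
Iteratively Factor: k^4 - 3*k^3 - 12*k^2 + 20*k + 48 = (k + 2)*(k^3 - 5*k^2 - 2*k + 24) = (k - 4)*(k + 2)*(k^2 - k - 6) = (k - 4)*(k + 2)^2*(k - 3)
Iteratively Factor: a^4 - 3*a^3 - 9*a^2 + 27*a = (a - 3)*(a^3 - 9*a) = (a - 3)*(a + 3)*(a^2 - 3*a) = a*(a - 3)*(a + 3)*(a - 3)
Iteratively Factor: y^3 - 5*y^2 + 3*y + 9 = (y - 3)*(y^2 - 2*y - 3) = (y - 3)^2*(y + 1)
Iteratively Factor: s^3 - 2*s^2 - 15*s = (s)*(s^2 - 2*s - 15) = s*(s - 5)*(s + 3)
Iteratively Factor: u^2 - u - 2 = (u - 2)*(u + 1)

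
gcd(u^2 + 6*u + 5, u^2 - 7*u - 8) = u + 1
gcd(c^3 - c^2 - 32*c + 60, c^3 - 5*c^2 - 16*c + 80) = c - 5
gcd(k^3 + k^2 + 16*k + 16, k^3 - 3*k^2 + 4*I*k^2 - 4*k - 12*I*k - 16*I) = k^2 + k*(1 + 4*I) + 4*I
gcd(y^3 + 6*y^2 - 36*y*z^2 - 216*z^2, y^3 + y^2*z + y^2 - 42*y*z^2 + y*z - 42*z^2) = y - 6*z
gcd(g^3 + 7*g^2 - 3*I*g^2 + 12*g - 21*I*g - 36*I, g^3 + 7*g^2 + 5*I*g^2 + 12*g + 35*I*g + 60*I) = g^2 + 7*g + 12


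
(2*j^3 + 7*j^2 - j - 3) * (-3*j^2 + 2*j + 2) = -6*j^5 - 17*j^4 + 21*j^3 + 21*j^2 - 8*j - 6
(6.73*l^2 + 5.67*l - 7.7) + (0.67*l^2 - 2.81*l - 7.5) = 7.4*l^2 + 2.86*l - 15.2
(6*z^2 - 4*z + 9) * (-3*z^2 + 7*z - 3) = -18*z^4 + 54*z^3 - 73*z^2 + 75*z - 27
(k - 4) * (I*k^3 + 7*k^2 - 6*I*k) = I*k^4 + 7*k^3 - 4*I*k^3 - 28*k^2 - 6*I*k^2 + 24*I*k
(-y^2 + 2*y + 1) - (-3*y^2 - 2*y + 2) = 2*y^2 + 4*y - 1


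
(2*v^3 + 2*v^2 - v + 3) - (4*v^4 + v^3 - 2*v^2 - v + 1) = -4*v^4 + v^3 + 4*v^2 + 2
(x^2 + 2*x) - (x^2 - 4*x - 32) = 6*x + 32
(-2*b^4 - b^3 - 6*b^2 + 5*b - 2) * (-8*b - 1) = 16*b^5 + 10*b^4 + 49*b^3 - 34*b^2 + 11*b + 2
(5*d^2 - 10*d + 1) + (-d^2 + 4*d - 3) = 4*d^2 - 6*d - 2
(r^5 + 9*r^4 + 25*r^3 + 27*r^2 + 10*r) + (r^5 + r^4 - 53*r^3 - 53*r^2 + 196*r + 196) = 2*r^5 + 10*r^4 - 28*r^3 - 26*r^2 + 206*r + 196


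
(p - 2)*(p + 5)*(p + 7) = p^3 + 10*p^2 + 11*p - 70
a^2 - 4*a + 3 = (a - 3)*(a - 1)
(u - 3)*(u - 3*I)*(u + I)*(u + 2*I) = u^4 - 3*u^3 + 7*u^2 - 21*u + 6*I*u - 18*I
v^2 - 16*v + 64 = (v - 8)^2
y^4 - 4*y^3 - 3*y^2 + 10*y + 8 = (y - 4)*(y - 2)*(y + 1)^2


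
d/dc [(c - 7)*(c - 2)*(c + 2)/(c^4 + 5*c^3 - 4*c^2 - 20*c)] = (-c^2 + 14*c + 35)/(c^2*(c^2 + 10*c + 25))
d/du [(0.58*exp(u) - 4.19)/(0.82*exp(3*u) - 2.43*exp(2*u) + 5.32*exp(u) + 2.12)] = (-0.9512*exp(3*u) + 11.7168*exp(2*u) - 20.3634*exp(u) + 23.5204)*exp(u)/(0.6724*exp(6*u) - 3.9852*exp(5*u) + 14.6297*exp(4*u) - 22.3784*exp(3*u) + 17.9992*exp(2*u) + 22.5568*exp(u) + 4.4944)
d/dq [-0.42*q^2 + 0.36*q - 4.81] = 0.36 - 0.84*q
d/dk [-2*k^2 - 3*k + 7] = -4*k - 3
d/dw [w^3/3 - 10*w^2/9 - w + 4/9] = w^2 - 20*w/9 - 1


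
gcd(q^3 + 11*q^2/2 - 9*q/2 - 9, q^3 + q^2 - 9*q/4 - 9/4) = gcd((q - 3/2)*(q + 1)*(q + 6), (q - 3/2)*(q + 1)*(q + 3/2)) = q^2 - q/2 - 3/2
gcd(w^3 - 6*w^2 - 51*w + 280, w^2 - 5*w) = w - 5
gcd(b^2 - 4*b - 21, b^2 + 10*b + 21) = b + 3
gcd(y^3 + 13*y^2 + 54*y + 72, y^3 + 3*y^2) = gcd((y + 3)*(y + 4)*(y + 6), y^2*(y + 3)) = y + 3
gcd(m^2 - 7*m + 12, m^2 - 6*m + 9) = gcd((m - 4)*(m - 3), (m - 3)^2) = m - 3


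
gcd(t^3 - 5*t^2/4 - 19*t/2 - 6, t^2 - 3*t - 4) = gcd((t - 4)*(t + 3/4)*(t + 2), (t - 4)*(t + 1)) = t - 4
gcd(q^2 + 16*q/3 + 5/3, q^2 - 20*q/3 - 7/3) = q + 1/3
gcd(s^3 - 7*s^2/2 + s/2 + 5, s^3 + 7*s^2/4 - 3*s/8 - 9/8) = s + 1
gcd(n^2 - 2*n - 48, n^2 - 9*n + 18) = 1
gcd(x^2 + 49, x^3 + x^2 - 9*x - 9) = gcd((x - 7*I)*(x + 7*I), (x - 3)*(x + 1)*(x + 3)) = 1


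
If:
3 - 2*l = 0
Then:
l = 3/2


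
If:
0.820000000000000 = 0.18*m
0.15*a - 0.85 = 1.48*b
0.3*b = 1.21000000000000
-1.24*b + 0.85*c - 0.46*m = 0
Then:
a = 45.46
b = 4.03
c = 8.35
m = 4.56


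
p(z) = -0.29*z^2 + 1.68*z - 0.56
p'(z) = 1.68 - 0.58*z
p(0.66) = 0.42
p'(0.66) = 1.30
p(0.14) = -0.33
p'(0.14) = 1.60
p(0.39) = 0.05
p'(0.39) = 1.45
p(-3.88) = -11.44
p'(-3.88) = 3.93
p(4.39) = 1.23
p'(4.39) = -0.87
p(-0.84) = -2.18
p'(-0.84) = 2.17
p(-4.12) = -12.40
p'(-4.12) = 4.07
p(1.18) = 1.02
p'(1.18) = 1.00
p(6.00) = -0.92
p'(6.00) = -1.80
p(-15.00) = -91.01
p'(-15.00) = 10.38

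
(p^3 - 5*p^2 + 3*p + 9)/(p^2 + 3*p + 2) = (p^2 - 6*p + 9)/(p + 2)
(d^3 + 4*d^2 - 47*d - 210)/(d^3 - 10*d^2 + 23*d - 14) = (d^2 + 11*d + 30)/(d^2 - 3*d + 2)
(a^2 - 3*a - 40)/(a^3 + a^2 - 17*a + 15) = (a - 8)/(a^2 - 4*a + 3)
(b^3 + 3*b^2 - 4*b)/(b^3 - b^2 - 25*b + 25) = b*(b + 4)/(b^2 - 25)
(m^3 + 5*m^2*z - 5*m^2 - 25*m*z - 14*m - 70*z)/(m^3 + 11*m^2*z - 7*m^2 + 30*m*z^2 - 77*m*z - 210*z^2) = (m + 2)/(m + 6*z)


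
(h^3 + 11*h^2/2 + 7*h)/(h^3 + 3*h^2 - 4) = h*(2*h + 7)/(2*(h^2 + h - 2))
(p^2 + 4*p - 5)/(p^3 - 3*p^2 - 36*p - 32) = (-p^2 - 4*p + 5)/(-p^3 + 3*p^2 + 36*p + 32)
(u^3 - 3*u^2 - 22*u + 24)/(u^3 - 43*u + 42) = (u + 4)/(u + 7)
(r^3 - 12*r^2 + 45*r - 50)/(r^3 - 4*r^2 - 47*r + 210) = (r^2 - 7*r + 10)/(r^2 + r - 42)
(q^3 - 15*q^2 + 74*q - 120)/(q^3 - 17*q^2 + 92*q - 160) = (q - 6)/(q - 8)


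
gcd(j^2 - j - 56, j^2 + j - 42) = j + 7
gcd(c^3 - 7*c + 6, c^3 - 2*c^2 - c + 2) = c^2 - 3*c + 2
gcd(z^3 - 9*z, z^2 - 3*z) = z^2 - 3*z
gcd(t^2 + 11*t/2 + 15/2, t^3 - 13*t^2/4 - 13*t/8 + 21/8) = 1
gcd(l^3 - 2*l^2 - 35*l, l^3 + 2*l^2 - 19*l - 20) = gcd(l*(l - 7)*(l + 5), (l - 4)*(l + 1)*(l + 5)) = l + 5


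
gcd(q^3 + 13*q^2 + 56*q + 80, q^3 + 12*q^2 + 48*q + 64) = q^2 + 8*q + 16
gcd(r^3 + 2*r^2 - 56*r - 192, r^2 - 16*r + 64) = r - 8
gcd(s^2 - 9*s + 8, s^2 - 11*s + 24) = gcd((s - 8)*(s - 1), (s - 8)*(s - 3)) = s - 8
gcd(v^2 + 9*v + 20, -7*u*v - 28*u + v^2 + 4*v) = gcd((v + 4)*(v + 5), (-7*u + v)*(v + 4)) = v + 4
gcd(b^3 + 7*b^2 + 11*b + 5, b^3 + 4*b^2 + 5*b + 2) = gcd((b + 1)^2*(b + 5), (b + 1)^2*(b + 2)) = b^2 + 2*b + 1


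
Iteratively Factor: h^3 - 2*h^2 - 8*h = (h)*(h^2 - 2*h - 8) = h*(h - 4)*(h + 2)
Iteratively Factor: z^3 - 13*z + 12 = (z - 3)*(z^2 + 3*z - 4) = (z - 3)*(z + 4)*(z - 1)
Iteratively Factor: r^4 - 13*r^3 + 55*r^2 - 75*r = (r - 3)*(r^3 - 10*r^2 + 25*r) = (r - 5)*(r - 3)*(r^2 - 5*r) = r*(r - 5)*(r - 3)*(r - 5)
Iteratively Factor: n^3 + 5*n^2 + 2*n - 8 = (n - 1)*(n^2 + 6*n + 8) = (n - 1)*(n + 4)*(n + 2)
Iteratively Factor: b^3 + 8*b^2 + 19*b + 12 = (b + 4)*(b^2 + 4*b + 3) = (b + 1)*(b + 4)*(b + 3)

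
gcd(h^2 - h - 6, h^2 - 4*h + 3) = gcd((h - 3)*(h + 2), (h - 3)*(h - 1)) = h - 3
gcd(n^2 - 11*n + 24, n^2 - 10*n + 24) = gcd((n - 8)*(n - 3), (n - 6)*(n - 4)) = 1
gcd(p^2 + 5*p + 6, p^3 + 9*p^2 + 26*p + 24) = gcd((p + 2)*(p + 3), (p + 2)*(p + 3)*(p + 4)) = p^2 + 5*p + 6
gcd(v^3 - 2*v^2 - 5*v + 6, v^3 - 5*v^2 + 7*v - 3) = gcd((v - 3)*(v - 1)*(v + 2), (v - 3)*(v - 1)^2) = v^2 - 4*v + 3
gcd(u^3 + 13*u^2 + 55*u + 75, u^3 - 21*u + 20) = u + 5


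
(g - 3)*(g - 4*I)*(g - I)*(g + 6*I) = g^4 - 3*g^3 + I*g^3 + 26*g^2 - 3*I*g^2 - 78*g - 24*I*g + 72*I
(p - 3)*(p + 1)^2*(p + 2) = p^4 + p^3 - 7*p^2 - 13*p - 6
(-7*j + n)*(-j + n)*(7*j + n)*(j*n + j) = 49*j^4*n + 49*j^4 - 49*j^3*n^2 - 49*j^3*n - j^2*n^3 - j^2*n^2 + j*n^4 + j*n^3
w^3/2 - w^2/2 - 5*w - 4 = (w/2 + 1)*(w - 4)*(w + 1)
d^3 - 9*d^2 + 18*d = d*(d - 6)*(d - 3)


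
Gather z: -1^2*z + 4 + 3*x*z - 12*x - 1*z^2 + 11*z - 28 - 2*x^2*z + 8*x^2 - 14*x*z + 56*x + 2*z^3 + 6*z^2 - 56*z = 8*x^2 + 44*x + 2*z^3 + 5*z^2 + z*(-2*x^2 - 11*x - 46) - 24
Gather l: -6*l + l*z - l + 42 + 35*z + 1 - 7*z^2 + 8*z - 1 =l*(z - 7) - 7*z^2 + 43*z + 42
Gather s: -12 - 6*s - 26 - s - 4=-7*s - 42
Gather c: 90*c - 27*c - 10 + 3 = 63*c - 7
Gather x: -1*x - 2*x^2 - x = -2*x^2 - 2*x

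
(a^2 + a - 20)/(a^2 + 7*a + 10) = (a - 4)/(a + 2)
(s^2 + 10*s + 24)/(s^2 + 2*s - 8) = (s + 6)/(s - 2)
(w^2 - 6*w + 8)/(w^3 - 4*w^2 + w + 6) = (w - 4)/(w^2 - 2*w - 3)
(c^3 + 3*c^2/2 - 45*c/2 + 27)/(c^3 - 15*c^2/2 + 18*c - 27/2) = (c + 6)/(c - 3)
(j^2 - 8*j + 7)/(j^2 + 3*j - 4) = (j - 7)/(j + 4)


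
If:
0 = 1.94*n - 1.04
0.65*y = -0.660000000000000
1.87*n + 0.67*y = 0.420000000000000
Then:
No Solution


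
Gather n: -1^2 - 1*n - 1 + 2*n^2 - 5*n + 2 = 2*n^2 - 6*n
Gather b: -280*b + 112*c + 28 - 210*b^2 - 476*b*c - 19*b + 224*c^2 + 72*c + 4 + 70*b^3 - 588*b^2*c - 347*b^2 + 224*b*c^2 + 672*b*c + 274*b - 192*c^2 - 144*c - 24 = 70*b^3 + b^2*(-588*c - 557) + b*(224*c^2 + 196*c - 25) + 32*c^2 + 40*c + 8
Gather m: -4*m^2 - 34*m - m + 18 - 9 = -4*m^2 - 35*m + 9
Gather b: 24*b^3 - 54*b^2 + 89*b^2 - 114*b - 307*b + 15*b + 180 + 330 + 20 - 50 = 24*b^3 + 35*b^2 - 406*b + 480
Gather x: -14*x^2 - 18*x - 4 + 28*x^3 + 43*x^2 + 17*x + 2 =28*x^3 + 29*x^2 - x - 2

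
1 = 1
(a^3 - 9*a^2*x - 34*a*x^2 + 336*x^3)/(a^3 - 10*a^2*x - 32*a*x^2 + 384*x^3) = (-a + 7*x)/(-a + 8*x)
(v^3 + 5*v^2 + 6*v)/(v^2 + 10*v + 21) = v*(v + 2)/(v + 7)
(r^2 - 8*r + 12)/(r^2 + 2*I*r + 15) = (r^2 - 8*r + 12)/(r^2 + 2*I*r + 15)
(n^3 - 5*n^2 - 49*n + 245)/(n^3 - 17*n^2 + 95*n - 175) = (n + 7)/(n - 5)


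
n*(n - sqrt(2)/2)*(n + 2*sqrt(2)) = n^3 + 3*sqrt(2)*n^2/2 - 2*n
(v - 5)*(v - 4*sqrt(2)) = v^2 - 4*sqrt(2)*v - 5*v + 20*sqrt(2)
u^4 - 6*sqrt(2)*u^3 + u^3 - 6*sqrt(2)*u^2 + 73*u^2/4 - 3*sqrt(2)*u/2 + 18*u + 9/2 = (u + 1/2)^2*(u - 3*sqrt(2))^2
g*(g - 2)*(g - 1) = g^3 - 3*g^2 + 2*g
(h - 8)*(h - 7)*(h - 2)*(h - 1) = h^4 - 18*h^3 + 103*h^2 - 198*h + 112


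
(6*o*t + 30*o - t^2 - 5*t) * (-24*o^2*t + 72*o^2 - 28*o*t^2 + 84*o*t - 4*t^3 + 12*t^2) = -144*o^3*t^2 - 288*o^3*t + 2160*o^3 - 144*o^2*t^3 - 288*o^2*t^2 + 2160*o^2*t + 4*o*t^4 + 8*o*t^3 - 60*o*t^2 + 4*t^5 + 8*t^4 - 60*t^3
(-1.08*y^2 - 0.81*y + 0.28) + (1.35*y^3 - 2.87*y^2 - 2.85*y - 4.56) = 1.35*y^3 - 3.95*y^2 - 3.66*y - 4.28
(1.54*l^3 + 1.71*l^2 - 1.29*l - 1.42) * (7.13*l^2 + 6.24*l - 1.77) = 10.9802*l^5 + 21.8019*l^4 - 1.2531*l^3 - 21.2009*l^2 - 6.5775*l + 2.5134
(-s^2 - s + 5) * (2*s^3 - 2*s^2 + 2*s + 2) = -2*s^5 + 10*s^3 - 14*s^2 + 8*s + 10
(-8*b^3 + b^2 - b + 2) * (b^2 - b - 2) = -8*b^5 + 9*b^4 + 14*b^3 + b^2 - 4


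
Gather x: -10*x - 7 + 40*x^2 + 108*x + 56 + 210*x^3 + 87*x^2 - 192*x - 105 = 210*x^3 + 127*x^2 - 94*x - 56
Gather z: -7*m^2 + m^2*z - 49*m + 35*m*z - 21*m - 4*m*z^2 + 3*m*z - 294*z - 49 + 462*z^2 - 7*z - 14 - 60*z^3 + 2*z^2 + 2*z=-7*m^2 - 70*m - 60*z^3 + z^2*(464 - 4*m) + z*(m^2 + 38*m - 299) - 63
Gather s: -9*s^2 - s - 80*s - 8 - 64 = -9*s^2 - 81*s - 72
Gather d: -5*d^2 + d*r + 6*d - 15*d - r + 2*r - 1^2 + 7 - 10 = -5*d^2 + d*(r - 9) + r - 4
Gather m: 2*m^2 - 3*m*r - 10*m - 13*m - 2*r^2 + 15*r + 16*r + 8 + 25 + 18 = 2*m^2 + m*(-3*r - 23) - 2*r^2 + 31*r + 51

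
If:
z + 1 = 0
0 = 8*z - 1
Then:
No Solution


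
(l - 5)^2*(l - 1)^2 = l^4 - 12*l^3 + 46*l^2 - 60*l + 25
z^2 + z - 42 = (z - 6)*(z + 7)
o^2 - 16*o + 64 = (o - 8)^2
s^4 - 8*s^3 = s^3*(s - 8)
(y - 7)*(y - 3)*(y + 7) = y^3 - 3*y^2 - 49*y + 147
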